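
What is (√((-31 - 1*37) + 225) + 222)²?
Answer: (222 + √157)² ≈ 55004.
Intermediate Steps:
(√((-31 - 1*37) + 225) + 222)² = (√((-31 - 37) + 225) + 222)² = (√(-68 + 225) + 222)² = (√157 + 222)² = (222 + √157)²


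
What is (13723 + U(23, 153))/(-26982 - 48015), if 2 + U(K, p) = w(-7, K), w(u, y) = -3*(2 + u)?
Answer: -13736/74997 ≈ -0.18315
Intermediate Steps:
w(u, y) = -6 - 3*u
U(K, p) = 13 (U(K, p) = -2 + (-6 - 3*(-7)) = -2 + (-6 + 21) = -2 + 15 = 13)
(13723 + U(23, 153))/(-26982 - 48015) = (13723 + 13)/(-26982 - 48015) = 13736/(-74997) = 13736*(-1/74997) = -13736/74997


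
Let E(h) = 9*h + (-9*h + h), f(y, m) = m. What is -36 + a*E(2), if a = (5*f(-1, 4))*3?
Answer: 84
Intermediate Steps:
E(h) = h (E(h) = 9*h - 8*h = h)
a = 60 (a = (5*4)*3 = 20*3 = 60)
-36 + a*E(2) = -36 + 60*2 = -36 + 120 = 84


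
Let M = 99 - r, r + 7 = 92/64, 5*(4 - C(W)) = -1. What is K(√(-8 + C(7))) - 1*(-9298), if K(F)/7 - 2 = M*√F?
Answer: 9312 + 11711*(-19)^(¼)*5^(¾)/80 ≈ 10035.0 + 722.61*I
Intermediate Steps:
C(W) = 21/5 (C(W) = 4 - ⅕*(-1) = 4 + ⅕ = 21/5)
r = -89/16 (r = -7 + 92/64 = -7 + 92*(1/64) = -7 + 23/16 = -89/16 ≈ -5.5625)
M = 1673/16 (M = 99 - 1*(-89/16) = 99 + 89/16 = 1673/16 ≈ 104.56)
K(F) = 14 + 11711*√F/16 (K(F) = 14 + 7*(1673*√F/16) = 14 + 11711*√F/16)
K(√(-8 + C(7))) - 1*(-9298) = (14 + 11711*√(√(-8 + 21/5))/16) - 1*(-9298) = (14 + 11711*√(√(-19/5))/16) + 9298 = (14 + 11711*√(I*√95/5)/16) + 9298 = (14 + 11711*(5^(¾)*19^(¼)*√I/5)/16) + 9298 = (14 + 11711*5^(¾)*19^(¼)*√I/80) + 9298 = 9312 + 11711*5^(¾)*19^(¼)*√I/80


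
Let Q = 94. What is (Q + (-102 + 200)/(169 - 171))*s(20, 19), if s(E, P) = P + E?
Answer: 1755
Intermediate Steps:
s(E, P) = E + P
(Q + (-102 + 200)/(169 - 171))*s(20, 19) = (94 + (-102 + 200)/(169 - 171))*(20 + 19) = (94 + 98/(-2))*39 = (94 + 98*(-½))*39 = (94 - 49)*39 = 45*39 = 1755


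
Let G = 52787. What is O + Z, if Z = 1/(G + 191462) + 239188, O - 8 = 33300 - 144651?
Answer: 31226013406/244249 ≈ 1.2785e+5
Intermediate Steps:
O = -111343 (O = 8 + (33300 - 144651) = 8 - 111351 = -111343)
Z = 58421429813/244249 (Z = 1/(52787 + 191462) + 239188 = 1/244249 + 239188 = 58421429813/244249 ≈ 2.3919e+5)
O + Z = -111343 + 58421429813/244249 = 31226013406/244249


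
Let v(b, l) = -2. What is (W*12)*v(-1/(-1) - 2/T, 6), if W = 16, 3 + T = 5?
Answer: -384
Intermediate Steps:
T = 2 (T = -3 + 5 = 2)
(W*12)*v(-1/(-1) - 2/T, 6) = (16*12)*(-2) = 192*(-2) = -384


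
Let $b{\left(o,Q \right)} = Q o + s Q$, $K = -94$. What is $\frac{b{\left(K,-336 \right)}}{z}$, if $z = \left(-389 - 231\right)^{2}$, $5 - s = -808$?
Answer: $- \frac{15099}{24025} \approx -0.62847$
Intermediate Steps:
$s = 813$ ($s = 5 - -808 = 5 + 808 = 813$)
$b{\left(o,Q \right)} = 813 Q + Q o$ ($b{\left(o,Q \right)} = Q o + 813 Q = 813 Q + Q o$)
$z = 384400$ ($z = \left(-620\right)^{2} = 384400$)
$\frac{b{\left(K,-336 \right)}}{z} = \frac{\left(-336\right) \left(813 - 94\right)}{384400} = \left(-336\right) 719 \cdot \frac{1}{384400} = \left(-241584\right) \frac{1}{384400} = - \frac{15099}{24025}$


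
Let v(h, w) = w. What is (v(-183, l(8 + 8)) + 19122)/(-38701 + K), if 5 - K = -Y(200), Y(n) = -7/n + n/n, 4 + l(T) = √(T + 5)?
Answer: -3823600/7739007 - 200*√21/7739007 ≈ -0.49419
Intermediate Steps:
l(T) = -4 + √(5 + T) (l(T) = -4 + √(T + 5) = -4 + √(5 + T))
Y(n) = 1 - 7/n (Y(n) = -7/n + 1 = 1 - 7/n)
K = 1193/200 (K = 5 - (-1)*(-7 + 200)/200 = 5 - (-1)*(1/200)*193 = 5 - (-1)*193/200 = 5 - 1*(-193/200) = 5 + 193/200 = 1193/200 ≈ 5.9650)
(v(-183, l(8 + 8)) + 19122)/(-38701 + K) = ((-4 + √(5 + (8 + 8))) + 19122)/(-38701 + 1193/200) = ((-4 + √(5 + 16)) + 19122)/(-7739007/200) = ((-4 + √21) + 19122)*(-200/7739007) = (19118 + √21)*(-200/7739007) = -3823600/7739007 - 200*√21/7739007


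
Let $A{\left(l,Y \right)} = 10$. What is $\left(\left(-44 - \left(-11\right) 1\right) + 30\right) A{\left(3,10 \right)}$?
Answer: $-30$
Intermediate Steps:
$\left(\left(-44 - \left(-11\right) 1\right) + 30\right) A{\left(3,10 \right)} = \left(\left(-44 - \left(-11\right) 1\right) + 30\right) 10 = \left(\left(-44 - -11\right) + 30\right) 10 = \left(\left(-44 + 11\right) + 30\right) 10 = \left(-33 + 30\right) 10 = \left(-3\right) 10 = -30$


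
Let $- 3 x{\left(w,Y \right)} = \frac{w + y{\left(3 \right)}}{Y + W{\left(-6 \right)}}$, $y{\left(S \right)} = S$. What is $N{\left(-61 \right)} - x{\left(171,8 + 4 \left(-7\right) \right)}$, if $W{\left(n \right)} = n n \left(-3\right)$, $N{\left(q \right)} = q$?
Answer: $- \frac{3933}{64} \approx -61.453$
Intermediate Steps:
$W{\left(n \right)} = - 3 n^{2}$ ($W{\left(n \right)} = n^{2} \left(-3\right) = - 3 n^{2}$)
$x{\left(w,Y \right)} = - \frac{3 + w}{3 \left(-108 + Y\right)}$ ($x{\left(w,Y \right)} = - \frac{\left(w + 3\right) \frac{1}{Y - 3 \left(-6\right)^{2}}}{3} = - \frac{\left(3 + w\right) \frac{1}{Y - 108}}{3} = - \frac{\left(3 + w\right) \frac{1}{-108 + Y}}{3} = - \frac{\frac{1}{-108 + Y} \left(3 + w\right)}{3} = - \frac{3 + w}{3 \left(-108 + Y\right)}$)
$N{\left(-61 \right)} - x{\left(171,8 + 4 \left(-7\right) \right)} = -61 - \frac{-3 - 171}{3 \left(-108 + \left(8 + 4 \left(-7\right)\right)\right)} = -61 - \frac{-3 - 171}{3 \left(-108 + \left(8 - 28\right)\right)} = -61 - \frac{1}{3} \frac{1}{-108 - 20} \left(-174\right) = -61 - \frac{1}{3} \frac{1}{-128} \left(-174\right) = -61 - \frac{1}{3} \left(- \frac{1}{128}\right) \left(-174\right) = -61 - \frac{29}{64} = - \frac{3933}{64}$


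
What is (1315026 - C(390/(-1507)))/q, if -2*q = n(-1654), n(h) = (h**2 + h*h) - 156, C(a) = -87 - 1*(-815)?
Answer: -657149/1367819 ≈ -0.48044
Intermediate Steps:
C(a) = 728 (C(a) = -87 + 815 = 728)
n(h) = -156 + 2*h**2 (n(h) = (h**2 + h**2) - 156 = 2*h**2 - 156 = -156 + 2*h**2)
q = -2735638 (q = -(-156 + 2*(-1654)**2)/2 = -(-156 + 2*2735716)/2 = -(-156 + 5471432)/2 = -1/2*5471276 = -2735638)
(1315026 - C(390/(-1507)))/q = (1315026 - 1*728)/(-2735638) = (1315026 - 728)*(-1/2735638) = 1314298*(-1/2735638) = -657149/1367819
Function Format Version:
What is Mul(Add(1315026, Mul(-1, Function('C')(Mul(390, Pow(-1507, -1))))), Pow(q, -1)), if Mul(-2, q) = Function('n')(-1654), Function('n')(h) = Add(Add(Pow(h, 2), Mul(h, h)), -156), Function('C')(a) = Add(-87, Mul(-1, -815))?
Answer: Rational(-657149, 1367819) ≈ -0.48044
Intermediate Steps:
Function('C')(a) = 728 (Function('C')(a) = Add(-87, 815) = 728)
Function('n')(h) = Add(-156, Mul(2, Pow(h, 2))) (Function('n')(h) = Add(Add(Pow(h, 2), Pow(h, 2)), -156) = Add(Mul(2, Pow(h, 2)), -156) = Add(-156, Mul(2, Pow(h, 2))))
q = -2735638 (q = Mul(Rational(-1, 2), Add(-156, Mul(2, Pow(-1654, 2)))) = Mul(Rational(-1, 2), Add(-156, Mul(2, 2735716))) = Mul(Rational(-1, 2), Add(-156, 5471432)) = Mul(Rational(-1, 2), 5471276) = -2735638)
Mul(Add(1315026, Mul(-1, Function('C')(Mul(390, Pow(-1507, -1))))), Pow(q, -1)) = Mul(Add(1315026, Mul(-1, 728)), Pow(-2735638, -1)) = Mul(Add(1315026, -728), Rational(-1, 2735638)) = Mul(1314298, Rational(-1, 2735638)) = Rational(-657149, 1367819)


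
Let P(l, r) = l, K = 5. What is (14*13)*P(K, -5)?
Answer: 910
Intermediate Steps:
(14*13)*P(K, -5) = (14*13)*5 = 182*5 = 910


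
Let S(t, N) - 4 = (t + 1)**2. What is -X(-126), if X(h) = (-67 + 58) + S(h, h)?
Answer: -15620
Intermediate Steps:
S(t, N) = 4 + (1 + t)**2 (S(t, N) = 4 + (t + 1)**2 = 4 + (1 + t)**2)
X(h) = -5 + (1 + h)**2 (X(h) = (-67 + 58) + (4 + (1 + h)**2) = -9 + (4 + (1 + h)**2) = -5 + (1 + h)**2)
-X(-126) = -(-5 + (1 - 126)**2) = -(-5 + (-125)**2) = -(-5 + 15625) = -1*15620 = -15620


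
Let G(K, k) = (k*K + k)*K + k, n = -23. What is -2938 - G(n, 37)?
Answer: -21697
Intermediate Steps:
G(K, k) = k + K*(k + K*k) (G(K, k) = (K*k + k)*K + k = (k + K*k)*K + k = K*(k + K*k) + k = k + K*(k + K*k))
-2938 - G(n, 37) = -2938 - 37*(1 - 23 + (-23)²) = -2938 - 37*(1 - 23 + 529) = -2938 - 37*507 = -2938 - 1*18759 = -2938 - 18759 = -21697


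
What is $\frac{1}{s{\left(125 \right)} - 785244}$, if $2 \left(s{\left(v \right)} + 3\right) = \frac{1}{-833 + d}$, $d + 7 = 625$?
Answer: $- \frac{430}{337656211} \approx -1.2735 \cdot 10^{-6}$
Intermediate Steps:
$d = 618$ ($d = -7 + 625 = 618$)
$s{\left(v \right)} = - \frac{1291}{430}$ ($s{\left(v \right)} = -3 + \frac{1}{2 \left(-833 + 618\right)} = -3 + \frac{1}{2 \left(-215\right)} = -3 + \frac{1}{2} \left(- \frac{1}{215}\right) = -3 - \frac{1}{430} = - \frac{1291}{430}$)
$\frac{1}{s{\left(125 \right)} - 785244} = \frac{1}{- \frac{1291}{430} - 785244} = \frac{1}{- \frac{337656211}{430}} = - \frac{430}{337656211}$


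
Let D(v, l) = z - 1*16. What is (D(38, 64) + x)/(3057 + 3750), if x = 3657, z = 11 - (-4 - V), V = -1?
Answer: 3655/6807 ≈ 0.53695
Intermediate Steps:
z = 14 (z = 11 - (-4 - 1*(-1)) = 11 - (-4 + 1) = 11 - 1*(-3) = 11 + 3 = 14)
D(v, l) = -2 (D(v, l) = 14 - 1*16 = 14 - 16 = -2)
(D(38, 64) + x)/(3057 + 3750) = (-2 + 3657)/(3057 + 3750) = 3655/6807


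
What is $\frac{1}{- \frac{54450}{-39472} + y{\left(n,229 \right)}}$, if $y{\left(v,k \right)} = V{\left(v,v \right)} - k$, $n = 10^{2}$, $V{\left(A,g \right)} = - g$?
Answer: $- \frac{19736}{6465919} \approx -0.0030523$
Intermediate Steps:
$n = 100$
$y{\left(v,k \right)} = - k - v$ ($y{\left(v,k \right)} = - v - k = - k - v$)
$\frac{1}{- \frac{54450}{-39472} + y{\left(n,229 \right)}} = \frac{1}{- \frac{54450}{-39472} - 329} = \frac{1}{\left(-54450\right) \left(- \frac{1}{39472}\right) - 329} = \frac{1}{\frac{27225}{19736} - 329} = \frac{1}{- \frac{6465919}{19736}} = - \frac{19736}{6465919}$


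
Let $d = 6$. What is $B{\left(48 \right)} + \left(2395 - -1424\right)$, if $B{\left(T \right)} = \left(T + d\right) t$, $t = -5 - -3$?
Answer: $3711$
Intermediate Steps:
$t = -2$ ($t = -5 + 3 = -2$)
$B{\left(T \right)} = -12 - 2 T$ ($B{\left(T \right)} = \left(T + 6\right) \left(-2\right) = \left(6 + T\right) \left(-2\right) = -12 - 2 T$)
$B{\left(48 \right)} + \left(2395 - -1424\right) = \left(-12 - 96\right) + \left(2395 - -1424\right) = \left(-12 - 96\right) + \left(2395 + 1424\right) = -108 + 3819 = 3711$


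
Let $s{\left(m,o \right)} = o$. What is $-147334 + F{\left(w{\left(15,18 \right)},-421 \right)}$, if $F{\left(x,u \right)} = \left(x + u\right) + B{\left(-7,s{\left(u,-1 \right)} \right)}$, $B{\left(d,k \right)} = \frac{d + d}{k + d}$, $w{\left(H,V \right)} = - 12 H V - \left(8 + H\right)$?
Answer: $- \frac{604065}{4} \approx -1.5102 \cdot 10^{5}$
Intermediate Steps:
$w{\left(H,V \right)} = -8 - H - 12 H V$ ($w{\left(H,V \right)} = - 12 H V - \left(8 + H\right) = -8 - H - 12 H V$)
$B{\left(d,k \right)} = \frac{2 d}{d + k}$
$F{\left(x,u \right)} = \frac{7}{4} + u + x$ ($F{\left(x,u \right)} = \left(x + u\right) + 2 \left(-7\right) \frac{1}{-7 - 1} = \left(u + x\right) + 2 \left(-7\right) \frac{1}{-8} = \left(u + x\right) + 2 \left(-7\right) \left(- \frac{1}{8}\right) = \left(u + x\right) + \frac{7}{4} = \frac{7}{4} + u + x$)
$-147334 + F{\left(w{\left(15,18 \right)},-421 \right)} = -147334 - \frac{14729}{4} = - \frac{604065}{4}$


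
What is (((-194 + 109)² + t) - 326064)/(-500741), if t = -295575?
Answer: 614414/500741 ≈ 1.2270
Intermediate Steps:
(((-194 + 109)² + t) - 326064)/(-500741) = (((-194 + 109)² - 295575) - 326064)/(-500741) = (((-85)² - 295575) - 326064)*(-1/500741) = ((7225 - 295575) - 326064)*(-1/500741) = (-288350 - 326064)*(-1/500741) = -614414*(-1/500741) = 614414/500741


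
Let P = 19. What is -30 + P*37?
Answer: 673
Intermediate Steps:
-30 + P*37 = -30 + 19*37 = -30 + 703 = 673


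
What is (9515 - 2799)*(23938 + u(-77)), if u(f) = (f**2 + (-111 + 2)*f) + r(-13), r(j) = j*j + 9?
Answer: 258149608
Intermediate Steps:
r(j) = 9 + j**2 (r(j) = j**2 + 9 = 9 + j**2)
u(f) = 178 + f**2 - 109*f (u(f) = (f**2 + (-111 + 2)*f) + (9 + (-13)**2) = (f**2 - 109*f) + (9 + 169) = (f**2 - 109*f) + 178 = 178 + f**2 - 109*f)
(9515 - 2799)*(23938 + u(-77)) = (9515 - 2799)*(23938 + (178 + (-77)**2 - 109*(-77))) = 6716*(23938 + (178 + 5929 + 8393)) = 6716*(23938 + 14500) = 6716*38438 = 258149608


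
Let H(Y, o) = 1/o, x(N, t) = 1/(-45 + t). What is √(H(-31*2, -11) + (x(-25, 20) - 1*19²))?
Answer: I*√1092421/55 ≈ 19.003*I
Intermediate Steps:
√(H(-31*2, -11) + (x(-25, 20) - 1*19²)) = √(1/(-11) + (1/(-45 + 20) - 1*19²)) = √(-1/11 + (1/(-25) - 1*361)) = √(-1/11 + (-1/25 - 361)) = √(-1/11 - 9026/25) = √(-99311/275) = I*√1092421/55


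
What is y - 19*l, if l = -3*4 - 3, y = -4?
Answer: 281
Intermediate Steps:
l = -15 (l = -12 - 3 = -15)
y - 19*l = -4 - 19*(-15) = -4 + 285 = 281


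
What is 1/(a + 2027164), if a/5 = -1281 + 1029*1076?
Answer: 1/7556779 ≈ 1.3233e-7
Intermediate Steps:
a = 5529615 (a = 5*(-1281 + 1029*1076) = 5*(-1281 + 1107204) = 5*1105923 = 5529615)
1/(a + 2027164) = 1/(5529615 + 2027164) = 1/7556779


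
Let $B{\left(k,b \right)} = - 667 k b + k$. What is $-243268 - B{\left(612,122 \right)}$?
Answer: $49557008$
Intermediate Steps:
$B{\left(k,b \right)} = k - 667 b k$ ($B{\left(k,b \right)} = - 667 b k + k = k - 667 b k$)
$-243268 - B{\left(612,122 \right)} = -243268 - 612 \left(1 - 81374\right) = -243268 - 612 \left(-81373\right) = -243268 - -49800276 = -243268 + 49800276 = 49557008$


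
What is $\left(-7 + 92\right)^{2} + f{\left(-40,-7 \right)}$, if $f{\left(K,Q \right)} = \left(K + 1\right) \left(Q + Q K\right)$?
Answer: $-3422$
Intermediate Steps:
$f{\left(K,Q \right)} = \left(1 + K\right) \left(Q + K Q\right)$
$\left(-7 + 92\right)^{2} + f{\left(-40,-7 \right)} = \left(-7 + 92\right)^{2} - 7 \left(1 + \left(-40\right)^{2} + 2 \left(-40\right)\right) = 85^{2} - 7 \left(1 + 1600 - 80\right) = 7225 - 10647 = -3422$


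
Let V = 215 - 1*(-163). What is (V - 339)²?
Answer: 1521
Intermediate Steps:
V = 378 (V = 215 + 163 = 378)
(V - 339)² = (378 - 339)² = 39² = 1521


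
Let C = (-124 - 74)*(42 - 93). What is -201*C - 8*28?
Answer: -2029922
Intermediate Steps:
C = 10098 (C = -198*(-51) = 10098)
-201*C - 8*28 = -201*10098 - 8*28 = -2029698 - 224 = -2029922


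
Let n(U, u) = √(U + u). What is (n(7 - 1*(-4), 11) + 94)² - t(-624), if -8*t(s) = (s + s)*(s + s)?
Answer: 203546 + 188*√22 ≈ 2.0443e+5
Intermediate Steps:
t(s) = -s²/2 (t(s) = -(s + s)*(s + s)/8 = -2*s*2*s/8 = -s²/2)
(n(7 - 1*(-4), 11) + 94)² - t(-624) = (√((7 - 1*(-4)) + 11) + 94)² - (-1)*(-624)²/2 = (√((7 + 4) + 11) + 94)² - (-1)*389376/2 = (√(11 + 11) + 94)² - 1*(-194688) = (√22 + 94)² + 194688 = (94 + √22)² + 194688 = 194688 + (94 + √22)²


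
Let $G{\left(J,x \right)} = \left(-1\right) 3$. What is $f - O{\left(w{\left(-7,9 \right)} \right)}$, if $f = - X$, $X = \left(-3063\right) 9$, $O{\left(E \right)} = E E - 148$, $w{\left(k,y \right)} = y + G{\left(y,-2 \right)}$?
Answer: $27679$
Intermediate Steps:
$G{\left(J,x \right)} = -3$
$w{\left(k,y \right)} = -3 + y$ ($w{\left(k,y \right)} = y - 3 = -3 + y$)
$O{\left(E \right)} = -148 + E^{2}$ ($O{\left(E \right)} = E^{2} - 148 = -148 + E^{2}$)
$X = -27567$
$f = 27567$ ($f = \left(-1\right) \left(-27567\right) = 27567$)
$f - O{\left(w{\left(-7,9 \right)} \right)} = 27567 - \left(-148 + \left(-3 + 9\right)^{2}\right) = 27567 - \left(-148 + 6^{2}\right) = 27567 - \left(-148 + 36\right) = 27567 - -112 = 27567 + 112 = 27679$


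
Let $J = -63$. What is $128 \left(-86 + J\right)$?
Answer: $-19072$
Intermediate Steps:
$128 \left(-86 + J\right) = 128 \left(-86 - 63\right) = 128 \left(-149\right) = -19072$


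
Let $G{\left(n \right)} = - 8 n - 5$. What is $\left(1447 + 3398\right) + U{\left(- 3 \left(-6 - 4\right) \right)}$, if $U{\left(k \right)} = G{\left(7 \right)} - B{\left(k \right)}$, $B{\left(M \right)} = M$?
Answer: $4754$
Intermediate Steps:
$G{\left(n \right)} = -5 - 8 n$
$U{\left(k \right)} = -61 - k$ ($U{\left(k \right)} = \left(-5 - 56\right) - k = -61 - k$)
$\left(1447 + 3398\right) + U{\left(- 3 \left(-6 - 4\right) \right)} = \left(1447 + 3398\right) - \left(61 - 3 \left(-6 - 4\right)\right) = 4845 - \left(61 - -30\right) = 4845 - 91 = 4754$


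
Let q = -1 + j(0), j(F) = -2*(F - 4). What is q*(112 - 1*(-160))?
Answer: 1904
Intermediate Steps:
j(F) = 8 - 2*F (j(F) = -2*(-4 + F) = 8 - 2*F)
q = 7 (q = -1 + (8 - 2*0) = -1 + (8 + 0) = -1 + 8 = 7)
q*(112 - 1*(-160)) = 7*(112 - 1*(-160)) = 7*(112 + 160) = 7*272 = 1904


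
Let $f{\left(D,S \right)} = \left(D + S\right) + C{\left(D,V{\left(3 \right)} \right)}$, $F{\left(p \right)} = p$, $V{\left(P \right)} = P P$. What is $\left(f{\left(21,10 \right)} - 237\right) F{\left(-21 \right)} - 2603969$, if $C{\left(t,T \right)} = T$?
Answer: $-2599832$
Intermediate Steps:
$V{\left(P \right)} = P^{2}$
$f{\left(D,S \right)} = 9 + D + S$ ($f{\left(D,S \right)} = \left(D + S\right) + 3^{2} = \left(D + S\right) + 9 = 9 + D + S$)
$\left(f{\left(21,10 \right)} - 237\right) F{\left(-21 \right)} - 2603969 = \left(\left(9 + 21 + 10\right) - 237\right) \left(-21\right) - 2603969 = \left(40 - 237\right) \left(-21\right) - 2603969 = \left(-197\right) \left(-21\right) - 2603969 = 4137 - 2603969 = -2599832$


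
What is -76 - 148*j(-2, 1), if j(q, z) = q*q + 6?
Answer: -1556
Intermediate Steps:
j(q, z) = 6 + q² (j(q, z) = q² + 6 = 6 + q²)
-76 - 148*j(-2, 1) = -76 - 148*(6 + (-2)²) = -76 - 148*(6 + 4) = -76 - 148*10 = -76 - 1480 = -1556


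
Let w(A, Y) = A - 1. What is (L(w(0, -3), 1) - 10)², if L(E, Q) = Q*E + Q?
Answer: 100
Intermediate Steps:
w(A, Y) = -1 + A
L(E, Q) = Q + E*Q (L(E, Q) = E*Q + Q = Q + E*Q)
(L(w(0, -3), 1) - 10)² = (1*(1 + (-1 + 0)) - 10)² = (1*(1 - 1) - 10)² = (1*0 - 10)² = (0 - 10)² = (-10)² = 100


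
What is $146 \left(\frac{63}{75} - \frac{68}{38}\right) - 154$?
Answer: $- \frac{138996}{475} \approx -292.62$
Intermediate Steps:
$146 \left(\frac{63}{75} - \frac{68}{38}\right) - 154 = 146 \left(63 \cdot \frac{1}{75} - \frac{34}{19}\right) - 154 = 146 \left(\frac{21}{25} - \frac{34}{19}\right) - 154 = 146 \left(- \frac{451}{475}\right) - 154 = - \frac{65846}{475} - 154 = - \frac{138996}{475}$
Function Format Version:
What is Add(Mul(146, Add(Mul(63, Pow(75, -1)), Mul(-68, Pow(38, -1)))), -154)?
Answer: Rational(-138996, 475) ≈ -292.62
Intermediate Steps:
Add(Mul(146, Add(Mul(63, Pow(75, -1)), Mul(-68, Pow(38, -1)))), -154) = Add(Mul(146, Add(Mul(63, Rational(1, 75)), Mul(-68, Rational(1, 38)))), -154) = Add(Mul(146, Add(Rational(21, 25), Rational(-34, 19))), -154) = Add(Mul(146, Rational(-451, 475)), -154) = Add(Rational(-65846, 475), -154) = Rational(-138996, 475)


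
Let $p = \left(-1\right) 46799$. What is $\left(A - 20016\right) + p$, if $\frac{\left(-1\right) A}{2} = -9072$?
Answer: $-48671$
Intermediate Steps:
$A = 18144$ ($A = \left(-2\right) \left(-9072\right) = 18144$)
$p = -46799$
$\left(A - 20016\right) + p = \left(18144 - 20016\right) - 46799 = -1872 - 46799 = -48671$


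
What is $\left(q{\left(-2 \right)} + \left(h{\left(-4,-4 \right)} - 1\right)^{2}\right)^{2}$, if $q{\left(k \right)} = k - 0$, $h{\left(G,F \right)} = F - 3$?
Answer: $3844$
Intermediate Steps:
$h{\left(G,F \right)} = -3 + F$ ($h{\left(G,F \right)} = F - 3 = -3 + F$)
$q{\left(k \right)} = k$ ($q{\left(k \right)} = k + 0 = k$)
$\left(q{\left(-2 \right)} + \left(h{\left(-4,-4 \right)} - 1\right)^{2}\right)^{2} = \left(-2 + \left(\left(-3 - 4\right) - 1\right)^{2}\right)^{2} = \left(-2 + \left(-7 - 1\right)^{2}\right)^{2} = \left(-2 + \left(-8\right)^{2}\right)^{2} = \left(-2 + 64\right)^{2} = 62^{2} = 3844$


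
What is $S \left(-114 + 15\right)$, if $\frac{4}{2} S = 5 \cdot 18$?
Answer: $-4455$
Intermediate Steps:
$S = 45$ ($S = \frac{5 \cdot 18}{2} = \frac{1}{2} \cdot 90 = 45$)
$S \left(-114 + 15\right) = 45 \left(-114 + 15\right) = 45 \left(-99\right) = -4455$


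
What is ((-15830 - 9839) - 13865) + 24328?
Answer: -15206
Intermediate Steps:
((-15830 - 9839) - 13865) + 24328 = (-25669 - 13865) + 24328 = -39534 + 24328 = -15206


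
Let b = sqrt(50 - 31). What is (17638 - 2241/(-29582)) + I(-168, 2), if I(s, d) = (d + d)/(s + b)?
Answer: 14716490476081/834360310 - 4*sqrt(19)/28205 ≈ 17638.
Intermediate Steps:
b = sqrt(19) ≈ 4.3589
I(s, d) = 2*d/(s + sqrt(19)) (I(s, d) = (d + d)/(s + sqrt(19)) = (2*d)/(s + sqrt(19)) = 2*d/(s + sqrt(19)))
(17638 - 2241/(-29582)) + I(-168, 2) = (17638 - 2241/(-29582)) + 2*2/(-168 + sqrt(19)) = (17638 - 2241*(-1/29582)) + 4/(-168 + sqrt(19)) = (17638 + 2241/29582) + 4/(-168 + sqrt(19)) = 521769557/29582 + 4/(-168 + sqrt(19))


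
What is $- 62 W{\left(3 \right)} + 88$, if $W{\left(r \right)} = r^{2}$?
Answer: $-470$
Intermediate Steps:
$- 62 W{\left(3 \right)} + 88 = - 62 \cdot 3^{2} + 88 = \left(-62\right) 9 + 88 = -558 + 88 = -470$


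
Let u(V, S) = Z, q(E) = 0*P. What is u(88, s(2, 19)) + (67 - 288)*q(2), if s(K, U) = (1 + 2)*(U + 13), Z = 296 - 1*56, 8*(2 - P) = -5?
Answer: 240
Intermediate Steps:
P = 21/8 (P = 2 - ⅛*(-5) = 2 + 5/8 = 21/8 ≈ 2.6250)
Z = 240 (Z = 296 - 56 = 240)
q(E) = 0 (q(E) = 0*(21/8) = 0)
s(K, U) = 39 + 3*U (s(K, U) = 3*(13 + U) = 39 + 3*U)
u(V, S) = 240
u(88, s(2, 19)) + (67 - 288)*q(2) = 240 + (67 - 288)*0 = 240 - 221*0 = 240 + 0 = 240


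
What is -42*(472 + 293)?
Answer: -32130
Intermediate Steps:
-42*(472 + 293) = -42*765 = -32130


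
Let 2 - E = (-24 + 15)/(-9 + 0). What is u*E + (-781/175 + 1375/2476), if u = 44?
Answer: 17372069/433300 ≈ 40.092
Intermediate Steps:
E = 1 (E = 2 - (-24 + 15)/(-9 + 0) = 2 - (-9)/(-9) = 2 - (-9)*(-1)/9 = 2 - 1*1 = 2 - 1 = 1)
u*E + (-781/175 + 1375/2476) = 44*1 + (-781/175 + 1375/2476) = 44 + (-781*1/175 + 1375*(1/2476)) = 44 + (-781/175 + 1375/2476) = 44 - 1693131/433300 = 17372069/433300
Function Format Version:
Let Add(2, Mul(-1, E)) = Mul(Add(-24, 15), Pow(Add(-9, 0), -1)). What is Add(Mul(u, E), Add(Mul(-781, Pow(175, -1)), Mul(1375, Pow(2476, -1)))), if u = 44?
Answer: Rational(17372069, 433300) ≈ 40.092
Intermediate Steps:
E = 1 (E = Add(2, Mul(-1, Mul(Add(-24, 15), Pow(Add(-9, 0), -1)))) = Add(2, Mul(-1, Mul(-9, Pow(-9, -1)))) = Add(2, Mul(-1, Mul(-9, Rational(-1, 9)))) = Add(2, Mul(-1, 1)) = Add(2, -1) = 1)
Add(Mul(u, E), Add(Mul(-781, Pow(175, -1)), Mul(1375, Pow(2476, -1)))) = Add(Mul(44, 1), Add(Mul(-781, Pow(175, -1)), Mul(1375, Pow(2476, -1)))) = Add(44, Add(Mul(-781, Rational(1, 175)), Mul(1375, Rational(1, 2476)))) = Add(44, Add(Rational(-781, 175), Rational(1375, 2476))) = Add(44, Rational(-1693131, 433300)) = Rational(17372069, 433300)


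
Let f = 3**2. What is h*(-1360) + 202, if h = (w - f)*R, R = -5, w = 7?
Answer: -13398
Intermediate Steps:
f = 9
h = 10 (h = (7 - 1*9)*(-5) = (7 - 9)*(-5) = -2*(-5) = 10)
h*(-1360) + 202 = 10*(-1360) + 202 = -13600 + 202 = -13398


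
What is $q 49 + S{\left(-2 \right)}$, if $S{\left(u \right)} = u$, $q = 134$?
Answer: $6564$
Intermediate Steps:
$q 49 + S{\left(-2 \right)} = 134 \cdot 49 - 2 = 6566 - 2 = 6564$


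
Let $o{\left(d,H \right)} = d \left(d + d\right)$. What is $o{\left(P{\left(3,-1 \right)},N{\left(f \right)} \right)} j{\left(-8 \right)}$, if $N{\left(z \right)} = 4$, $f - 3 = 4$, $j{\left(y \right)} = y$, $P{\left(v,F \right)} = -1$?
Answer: $-16$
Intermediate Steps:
$f = 7$ ($f = 3 + 4 = 7$)
$o{\left(d,H \right)} = 2 d^{2}$ ($o{\left(d,H \right)} = d 2 d = 2 d^{2}$)
$o{\left(P{\left(3,-1 \right)},N{\left(f \right)} \right)} j{\left(-8 \right)} = 2 \left(-1\right)^{2} \left(-8\right) = 2 \cdot 1 \left(-8\right) = 2 \left(-8\right) = -16$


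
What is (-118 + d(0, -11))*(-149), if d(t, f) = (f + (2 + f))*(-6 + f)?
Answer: -33078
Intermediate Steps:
d(t, f) = (-6 + f)*(2 + 2*f) (d(t, f) = (2 + 2*f)*(-6 + f) = (-6 + f)*(2 + 2*f))
(-118 + d(0, -11))*(-149) = (-118 + (-12 - 10*(-11) + 2*(-11)²))*(-149) = (-118 + (-12 + 110 + 2*121))*(-149) = (-118 + (-12 + 110 + 242))*(-149) = (-118 + 340)*(-149) = 222*(-149) = -33078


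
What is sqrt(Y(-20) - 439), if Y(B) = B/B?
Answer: I*sqrt(438) ≈ 20.928*I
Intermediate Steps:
Y(B) = 1
sqrt(Y(-20) - 439) = sqrt(1 - 439) = sqrt(-438) = I*sqrt(438)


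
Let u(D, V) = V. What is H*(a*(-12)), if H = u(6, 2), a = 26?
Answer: -624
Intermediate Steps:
H = 2
H*(a*(-12)) = 2*(26*(-12)) = 2*(-312) = -624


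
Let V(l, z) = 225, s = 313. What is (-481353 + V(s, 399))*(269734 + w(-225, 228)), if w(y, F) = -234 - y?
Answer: -129772249800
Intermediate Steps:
(-481353 + V(s, 399))*(269734 + w(-225, 228)) = (-481353 + 225)*(269734 + (-234 - 1*(-225))) = -481128*(269734 + (-234 + 225)) = -481128*(269734 - 9) = -481128*269725 = -129772249800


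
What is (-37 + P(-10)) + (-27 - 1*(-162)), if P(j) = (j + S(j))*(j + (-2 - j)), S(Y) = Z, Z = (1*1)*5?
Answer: 108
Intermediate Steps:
Z = 5 (Z = 1*5 = 5)
S(Y) = 5
P(j) = -10 - 2*j (P(j) = (j + 5)*(j + (-2 - j)) = (5 + j)*(-2) = -10 - 2*j)
(-37 + P(-10)) + (-27 - 1*(-162)) = (-37 + (-10 - 2*(-10))) + (-27 - 1*(-162)) = (-37 + (-10 + 20)) + (-27 + 162) = (-37 + 10) + 135 = -27 + 135 = 108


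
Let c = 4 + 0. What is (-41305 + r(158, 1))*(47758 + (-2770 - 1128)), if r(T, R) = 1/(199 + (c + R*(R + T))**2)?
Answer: -12123476800635/6692 ≈ -1.8116e+9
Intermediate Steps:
c = 4
r(T, R) = 1/(199 + (4 + R*(R + T))**2)
(-41305 + r(158, 1))*(47758 + (-2770 - 1128)) = (-41305 + 1/(199 + (4 + 1**2 + 1*158)**2))*(47758 + (-2770 - 1128)) = (-41305 + 1/(199 + (4 + 1 + 158)**2))*(47758 - 3898) = (-41305 + 1/(199 + 163**2))*43860 = (-41305 + 1/(199 + 26569))*43860 = (-41305 + 1/26768)*43860 = -1105652239/26768*43860 = -12123476800635/6692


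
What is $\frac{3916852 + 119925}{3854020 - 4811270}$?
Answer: $- \frac{4036777}{957250} \approx -4.2171$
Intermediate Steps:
$\frac{3916852 + 119925}{3854020 - 4811270} = \frac{4036777}{-957250} = 4036777 \left(- \frac{1}{957250}\right) = - \frac{4036777}{957250}$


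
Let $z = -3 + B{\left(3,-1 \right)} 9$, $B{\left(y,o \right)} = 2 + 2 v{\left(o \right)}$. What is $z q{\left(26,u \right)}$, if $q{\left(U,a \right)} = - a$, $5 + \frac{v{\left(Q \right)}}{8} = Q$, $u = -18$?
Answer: $-15282$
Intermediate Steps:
$v{\left(Q \right)} = -40 + 8 Q$
$B{\left(y,o \right)} = -78 + 16 o$ ($B{\left(y,o \right)} = 2 + 2 \left(-40 + 8 o\right) = 2 + \left(-80 + 16 o\right) = -78 + 16 o$)
$z = -849$ ($z = -3 + \left(-78 + 16 \left(-1\right)\right) 9 = -3 + \left(-78 - 16\right) 9 = -3 - 846 = -849$)
$z q{\left(26,u \right)} = - 849 \left(\left(-1\right) \left(-18\right)\right) = \left(-849\right) 18 = -15282$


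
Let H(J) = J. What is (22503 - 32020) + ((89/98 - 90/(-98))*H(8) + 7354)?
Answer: -105271/49 ≈ -2148.4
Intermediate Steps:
(22503 - 32020) + ((89/98 - 90/(-98))*H(8) + 7354) = (22503 - 32020) + ((89/98 - 90/(-98))*8 + 7354) = -9517 + ((89*(1/98) - 90*(-1/98))*8 + 7354) = -9517 + ((89/98 + 45/49)*8 + 7354) = -9517 + ((179/98)*8 + 7354) = -9517 + (716/49 + 7354) = -9517 + 361062/49 = -105271/49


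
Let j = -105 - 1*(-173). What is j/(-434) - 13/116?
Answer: -6765/25172 ≈ -0.26875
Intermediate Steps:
j = 68 (j = -105 + 173 = 68)
j/(-434) - 13/116 = 68/(-434) - 13/116 = 68*(-1/434) - 13*1/116 = -34/217 - 13/116 = -6765/25172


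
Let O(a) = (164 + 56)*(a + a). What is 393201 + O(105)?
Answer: 439401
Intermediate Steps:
O(a) = 440*a (O(a) = 220*(2*a) = 440*a)
393201 + O(105) = 393201 + 440*105 = 393201 + 46200 = 439401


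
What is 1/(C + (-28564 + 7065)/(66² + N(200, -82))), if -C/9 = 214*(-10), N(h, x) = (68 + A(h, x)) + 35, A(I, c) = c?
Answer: 4377/84279521 ≈ 5.1934e-5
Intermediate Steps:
N(h, x) = 103 + x (N(h, x) = (68 + x) + 35 = 103 + x)
C = 19260 (C = -1926*(-10) = -9*(-2140) = 19260)
1/(C + (-28564 + 7065)/(66² + N(200, -82))) = 1/(19260 + (-28564 + 7065)/(66² + (103 - 82))) = 1/(19260 - 21499/(4356 + 21)) = 1/(19260 - 21499/4377) = 1/(84279521/4377) = 4377/84279521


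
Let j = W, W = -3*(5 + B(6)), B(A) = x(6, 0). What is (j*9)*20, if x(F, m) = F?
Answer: -5940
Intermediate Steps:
B(A) = 6
W = -33 (W = -3*(5 + 6) = -3*11 = -33)
j = -33
(j*9)*20 = -33*9*20 = -297*20 = -5940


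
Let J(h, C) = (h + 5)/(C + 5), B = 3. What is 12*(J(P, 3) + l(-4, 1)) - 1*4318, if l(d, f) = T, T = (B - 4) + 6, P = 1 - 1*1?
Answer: -8501/2 ≈ -4250.5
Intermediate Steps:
P = 0 (P = 1 - 1 = 0)
T = 5 (T = (3 - 4) + 6 = -1 + 6 = 5)
l(d, f) = 5
J(h, C) = (5 + h)/(5 + C)
12*(J(P, 3) + l(-4, 1)) - 1*4318 = 12*((5 + 0)/(5 + 3) + 5) - 1*4318 = 12*(5/8 + 5) - 4318 = 12*(45/8) - 4318 = 135/2 - 4318 = -8501/2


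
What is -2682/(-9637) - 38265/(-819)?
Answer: 123652121/2630901 ≈ 47.000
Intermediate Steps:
-2682/(-9637) - 38265/(-819) = -2682*(-1/9637) - 38265*(-1/819) = 2682/9637 + 12755/273 = 123652121/2630901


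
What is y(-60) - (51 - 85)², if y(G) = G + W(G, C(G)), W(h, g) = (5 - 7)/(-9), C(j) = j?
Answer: -10942/9 ≈ -1215.8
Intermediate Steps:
W(h, g) = 2/9 (W(h, g) = -2*(-⅑) = 2/9)
y(G) = 2/9 + G (y(G) = G + 2/9 = 2/9 + G)
y(-60) - (51 - 85)² = (2/9 - 60) - (51 - 85)² = -538/9 - 1*(-34)² = -538/9 - 1*1156 = -538/9 - 1156 = -10942/9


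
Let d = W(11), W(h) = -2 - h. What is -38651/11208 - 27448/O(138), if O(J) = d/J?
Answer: 42453428929/145704 ≈ 2.9137e+5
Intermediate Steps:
d = -13 (d = -2 - 1*11 = -2 - 11 = -13)
O(J) = -13/J
-38651/11208 - 27448/O(138) = -38651/11208 - 27448/((-13/138)) = -38651*1/11208 - 27448/((-13*1/138)) = -38651/11208 - 27448/(-13/138) = -38651/11208 - 27448*(-138/13) = -38651/11208 + 3787824/13 = 42453428929/145704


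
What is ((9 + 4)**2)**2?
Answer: 28561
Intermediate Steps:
((9 + 4)**2)**2 = (13**2)**2 = 169**2 = 28561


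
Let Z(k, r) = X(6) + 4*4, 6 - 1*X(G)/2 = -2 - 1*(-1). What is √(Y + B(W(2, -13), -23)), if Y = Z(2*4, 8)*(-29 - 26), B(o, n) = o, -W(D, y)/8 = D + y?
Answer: I*√1562 ≈ 39.522*I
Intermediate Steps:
X(G) = 14 (X(G) = 12 - 2*(-2 - 1*(-1)) = 12 - 2*(-2 + 1) = 12 - 2*(-1) = 12 + 2 = 14)
W(D, y) = -8*D - 8*y (W(D, y) = -8*(D + y) = -8*D - 8*y)
Z(k, r) = 30 (Z(k, r) = 14 + 4*4 = 14 + 16 = 30)
Y = -1650 (Y = 30*(-29 - 26) = 30*(-55) = -1650)
√(Y + B(W(2, -13), -23)) = √(-1650 + (-8*2 - 8*(-13))) = √(-1650 + (-16 + 104)) = √(-1650 + 88) = √(-1562) = I*√1562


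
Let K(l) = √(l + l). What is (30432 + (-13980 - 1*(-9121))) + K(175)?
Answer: 25573 + 5*√14 ≈ 25592.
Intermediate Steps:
K(l) = √2*√l (K(l) = √(2*l) = √2*√l)
(30432 + (-13980 - 1*(-9121))) + K(175) = (30432 + (-13980 - 1*(-9121))) + √2*√175 = (30432 + (-13980 + 9121)) + √2*(5*√7) = (30432 - 4859) + 5*√14 = 25573 + 5*√14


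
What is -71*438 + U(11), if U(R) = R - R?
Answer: -31098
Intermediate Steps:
U(R) = 0
-71*438 + U(11) = -71*438 + 0 = -31098 + 0 = -31098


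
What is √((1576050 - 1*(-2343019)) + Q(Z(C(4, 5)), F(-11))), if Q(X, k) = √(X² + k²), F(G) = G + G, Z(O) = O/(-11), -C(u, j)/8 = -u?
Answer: √(474207349 + 22*√14897)/11 ≈ 1979.7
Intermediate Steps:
C(u, j) = 8*u (C(u, j) = -(-8)*u = 8*u)
Z(O) = -O/11 (Z(O) = O*(-1/11) = -O/11)
F(G) = 2*G
√((1576050 - 1*(-2343019)) + Q(Z(C(4, 5)), F(-11))) = √((1576050 - 1*(-2343019)) + √((-8*4/11)² + (2*(-11))²)) = √((1576050 + 2343019) + √((-1/11*32)² + (-22)²)) = √(3919069 + √((-32/11)² + 484)) = √(3919069 + √(1024/121 + 484)) = √(3919069 + √(59588/121)) = √(3919069 + 2*√14897/11)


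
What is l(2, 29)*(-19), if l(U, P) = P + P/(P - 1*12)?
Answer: -9918/17 ≈ -583.41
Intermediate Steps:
l(U, P) = P + P/(-12 + P) (l(U, P) = P + P/(P - 12) = P + P/(-12 + P))
l(2, 29)*(-19) = (29*(-11 + 29)/(-12 + 29))*(-19) = (29*18/17)*(-19) = (29*(1/17)*18)*(-19) = (522/17)*(-19) = -9918/17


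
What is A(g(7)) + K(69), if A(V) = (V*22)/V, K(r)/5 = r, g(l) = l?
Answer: 367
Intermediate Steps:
K(r) = 5*r
A(V) = 22 (A(V) = (22*V)/V = 22)
A(g(7)) + K(69) = 22 + 5*69 = 22 + 345 = 367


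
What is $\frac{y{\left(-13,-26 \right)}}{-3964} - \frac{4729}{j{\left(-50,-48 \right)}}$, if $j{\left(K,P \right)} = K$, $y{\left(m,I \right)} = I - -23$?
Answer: $\frac{9372953}{99100} \approx 94.581$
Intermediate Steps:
$y{\left(m,I \right)} = 23 + I$ ($y{\left(m,I \right)} = I + 23 = 23 + I$)
$\frac{y{\left(-13,-26 \right)}}{-3964} - \frac{4729}{j{\left(-50,-48 \right)}} = \frac{23 - 26}{-3964} - \frac{4729}{-50} = \left(-3\right) \left(- \frac{1}{3964}\right) - - \frac{4729}{50} = \frac{3}{3964} + \frac{4729}{50} = \frac{9372953}{99100}$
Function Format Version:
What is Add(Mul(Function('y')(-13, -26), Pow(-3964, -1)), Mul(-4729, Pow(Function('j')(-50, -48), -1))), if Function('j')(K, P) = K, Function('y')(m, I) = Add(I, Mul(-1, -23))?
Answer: Rational(9372953, 99100) ≈ 94.581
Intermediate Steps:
Function('y')(m, I) = Add(23, I) (Function('y')(m, I) = Add(I, 23) = Add(23, I))
Add(Mul(Function('y')(-13, -26), Pow(-3964, -1)), Mul(-4729, Pow(Function('j')(-50, -48), -1))) = Add(Mul(Add(23, -26), Pow(-3964, -1)), Mul(-4729, Pow(-50, -1))) = Add(Mul(-3, Rational(-1, 3964)), Mul(-4729, Rational(-1, 50))) = Add(Rational(3, 3964), Rational(4729, 50)) = Rational(9372953, 99100)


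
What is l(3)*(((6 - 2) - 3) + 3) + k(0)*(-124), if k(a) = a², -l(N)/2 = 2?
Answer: -16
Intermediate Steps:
l(N) = -4 (l(N) = -2*2 = -4)
l(3)*(((6 - 2) - 3) + 3) + k(0)*(-124) = -4*(((6 - 2) - 3) + 3) + 0²*(-124) = -4*((4 - 3) + 3) + 0*(-124) = -4*(1 + 3) + 0 = -4*4 + 0 = -16 + 0 = -16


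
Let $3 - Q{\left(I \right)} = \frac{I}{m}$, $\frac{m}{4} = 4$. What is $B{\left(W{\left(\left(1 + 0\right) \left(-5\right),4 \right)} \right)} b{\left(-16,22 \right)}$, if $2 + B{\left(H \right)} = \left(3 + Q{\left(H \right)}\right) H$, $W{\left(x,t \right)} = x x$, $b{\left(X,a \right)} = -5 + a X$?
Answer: $- \frac{622251}{16} \approx -38891.0$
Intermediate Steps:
$m = 16$ ($m = 4 \cdot 4 = 16$)
$b{\left(X,a \right)} = -5 + X a$
$Q{\left(I \right)} = 3 - \frac{I}{16}$
$W{\left(x,t \right)} = x^{2}$
$B{\left(H \right)} = -2 + H \left(6 - \frac{H}{16}\right)$ ($B{\left(H \right)} = -2 + \left(3 - \left(-3 + \frac{H}{16}\right)\right) H = -2 + \left(6 - \frac{H}{16}\right) H = -2 + H \left(6 - \frac{H}{16}\right)$)
$B{\left(W{\left(\left(1 + 0\right) \left(-5\right),4 \right)} \right)} b{\left(-16,22 \right)} = \left(-2 + 6 \left(\left(1 + 0\right) \left(-5\right)\right)^{2} - \frac{\left(\left(\left(1 + 0\right) \left(-5\right)\right)^{2}\right)^{2}}{16}\right) \left(-5 - 352\right) = \left(-2 + 6 \left(1 \left(-5\right)\right)^{2} - \frac{\left(\left(1 \left(-5\right)\right)^{2}\right)^{2}}{16}\right) \left(-5 - 352\right) = \left(-2 + 6 \left(-5\right)^{2} - \frac{\left(\left(-5\right)^{2}\right)^{2}}{16}\right) \left(-357\right) = \left(-2 + 6 \cdot 25 - \frac{25^{2}}{16}\right) \left(-357\right) = \left(-2 + 150 - \frac{625}{16}\right) \left(-357\right) = \frac{1743}{16} \left(-357\right) = - \frac{622251}{16}$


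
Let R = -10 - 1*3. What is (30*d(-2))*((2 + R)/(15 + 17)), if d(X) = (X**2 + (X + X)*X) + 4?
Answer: -165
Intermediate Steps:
R = -13 (R = -10 - 3 = -13)
d(X) = 4 + 3*X**2 (d(X) = (X**2 + (2*X)*X) + 4 = (X**2 + 2*X**2) + 4 = 3*X**2 + 4 = 4 + 3*X**2)
(30*d(-2))*((2 + R)/(15 + 17)) = (30*(4 + 3*(-2)**2))*((2 - 13)/(15 + 17)) = (30*(4 + 3*4))*(-11/32) = (30*(4 + 12))*(-11*1/32) = (30*16)*(-11/32) = 480*(-11/32) = -165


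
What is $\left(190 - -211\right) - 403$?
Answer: $-2$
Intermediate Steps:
$\left(190 - -211\right) - 403 = \left(190 + 211\right) - 403 = 401 - 403 = -2$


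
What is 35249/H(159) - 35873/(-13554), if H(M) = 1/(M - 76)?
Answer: 39654526391/13554 ≈ 2.9257e+6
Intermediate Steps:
H(M) = 1/(-76 + M)
35249/H(159) - 35873/(-13554) = 35249/(1/(-76 + 159)) - 35873/(-13554) = 35249/(1/83) - 35873*(-1/13554) = 35249/(1/83) + 35873/13554 = 35249*83 + 35873/13554 = 2925667 + 35873/13554 = 39654526391/13554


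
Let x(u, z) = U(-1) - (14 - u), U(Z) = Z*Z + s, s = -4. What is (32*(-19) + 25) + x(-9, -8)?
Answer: -609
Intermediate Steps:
U(Z) = -4 + Z**2 (U(Z) = Z*Z - 4 = Z**2 - 4 = -4 + Z**2)
x(u, z) = -17 + u (x(u, z) = (-4 + (-1)**2) - (14 - u) = (-4 + 1) + (-14 + u) = -3 + (-14 + u) = -17 + u)
(32*(-19) + 25) + x(-9, -8) = (32*(-19) + 25) + (-17 - 9) = (-608 + 25) - 26 = -583 - 26 = -609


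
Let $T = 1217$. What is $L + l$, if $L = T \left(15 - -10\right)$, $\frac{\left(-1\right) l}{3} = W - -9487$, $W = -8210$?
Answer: $26594$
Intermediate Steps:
$l = -3831$ ($l = - 3 \left(-8210 - -9487\right) = - 3 \left(-8210 + 9487\right) = \left(-3\right) 1277 = -3831$)
$L = 30425$ ($L = 1217 \left(15 - -10\right) = 1217 \left(15 + 10\right) = 1217 \cdot 25 = 30425$)
$L + l = 30425 - 3831 = 26594$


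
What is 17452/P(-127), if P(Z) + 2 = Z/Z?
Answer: -17452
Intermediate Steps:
P(Z) = -1 (P(Z) = -2 + Z/Z = -2 + 1 = -1)
17452/P(-127) = 17452/(-1) = 17452*(-1) = -17452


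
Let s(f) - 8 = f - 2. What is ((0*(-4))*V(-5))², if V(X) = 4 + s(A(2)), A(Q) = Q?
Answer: 0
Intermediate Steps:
s(f) = 6 + f (s(f) = 8 + (f - 2) = 8 + (-2 + f) = 6 + f)
V(X) = 12 (V(X) = 4 + (6 + 2) = 4 + 8 = 12)
((0*(-4))*V(-5))² = ((0*(-4))*12)² = (0*12)² = 0² = 0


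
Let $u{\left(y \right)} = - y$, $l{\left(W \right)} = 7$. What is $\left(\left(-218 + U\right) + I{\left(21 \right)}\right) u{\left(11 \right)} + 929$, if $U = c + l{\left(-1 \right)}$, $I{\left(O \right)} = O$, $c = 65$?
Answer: $2304$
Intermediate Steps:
$U = 72$ ($U = 65 + 7 = 72$)
$\left(\left(-218 + U\right) + I{\left(21 \right)}\right) u{\left(11 \right)} + 929 = \left(\left(-218 + 72\right) + 21\right) \left(\left(-1\right) 11\right) + 929 = \left(-146 + 21\right) \left(-11\right) + 929 = \left(-125\right) \left(-11\right) + 929 = 1375 + 929 = 2304$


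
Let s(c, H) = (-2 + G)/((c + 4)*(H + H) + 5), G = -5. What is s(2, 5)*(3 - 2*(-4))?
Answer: -77/65 ≈ -1.1846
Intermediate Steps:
s(c, H) = -7/(5 + 2*H*(4 + c)) (s(c, H) = (-2 - 5)/((c + 4)*(H + H) + 5) = -7/((4 + c)*(2*H) + 5) = -7/(2*H*(4 + c) + 5) = -7/(5 + 2*H*(4 + c)))
s(2, 5)*(3 - 2*(-4)) = (-7/(5 + 8*5 + 2*5*2))*(3 - 2*(-4)) = (-7/(5 + 40 + 20))*(3 + 8) = -7/65*11 = -77/65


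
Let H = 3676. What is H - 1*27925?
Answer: -24249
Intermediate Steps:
H - 1*27925 = 3676 - 1*27925 = 3676 - 27925 = -24249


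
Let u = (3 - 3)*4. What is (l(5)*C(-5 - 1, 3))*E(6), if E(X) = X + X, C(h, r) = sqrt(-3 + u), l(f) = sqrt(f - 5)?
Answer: 0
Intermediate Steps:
u = 0 (u = 0*4 = 0)
l(f) = sqrt(-5 + f)
C(h, r) = I*sqrt(3) (C(h, r) = sqrt(-3 + 0) = sqrt(-3) = I*sqrt(3))
E(X) = 2*X
(l(5)*C(-5 - 1, 3))*E(6) = (sqrt(-5 + 5)*(I*sqrt(3)))*(2*6) = (sqrt(0)*(I*sqrt(3)))*12 = (0*(I*sqrt(3)))*12 = 0*12 = 0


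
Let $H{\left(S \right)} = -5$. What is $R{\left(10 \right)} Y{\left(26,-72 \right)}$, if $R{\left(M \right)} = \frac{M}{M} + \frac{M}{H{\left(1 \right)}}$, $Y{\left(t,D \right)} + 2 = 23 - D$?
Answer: $-93$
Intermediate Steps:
$Y{\left(t,D \right)} = 21 - D$ ($Y{\left(t,D \right)} = -2 - \left(-23 + D\right) = 21 - D$)
$R{\left(M \right)} = 1 - \frac{M}{5}$ ($R{\left(M \right)} = \frac{M}{M} + \frac{M}{-5} = 1 + M \left(- \frac{1}{5}\right) = 1 - \frac{M}{5}$)
$R{\left(10 \right)} Y{\left(26,-72 \right)} = \left(1 - 2\right) \left(21 - -72\right) = \left(1 - 2\right) \left(21 + 72\right) = \left(-1\right) 93 = -93$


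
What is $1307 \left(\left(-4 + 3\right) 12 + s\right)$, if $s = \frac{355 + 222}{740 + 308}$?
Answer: $- \frac{15682693}{1048} \approx -14964.0$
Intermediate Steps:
$s = \frac{577}{1048} \approx 0.55057$
$1307 \left(\left(-4 + 3\right) 12 + s\right) = 1307 \left(\left(-4 + 3\right) 12 + \frac{577}{1048}\right) = 1307 \left(\left(-1\right) 12 + \frac{577}{1048}\right) = 1307 \left(-12 + \frac{577}{1048}\right) = 1307 \left(- \frac{11999}{1048}\right) = - \frac{15682693}{1048}$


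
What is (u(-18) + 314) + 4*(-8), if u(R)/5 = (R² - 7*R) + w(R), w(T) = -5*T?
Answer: 2982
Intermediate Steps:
u(R) = -60*R + 5*R² (u(R) = 5*((R² - 7*R) - 5*R) = 5*(R² - 12*R) = -60*R + 5*R²)
(u(-18) + 314) + 4*(-8) = (5*(-18)*(-12 - 18) + 314) + 4*(-8) = (5*(-18)*(-30) + 314) - 32 = (2700 + 314) - 32 = 3014 - 32 = 2982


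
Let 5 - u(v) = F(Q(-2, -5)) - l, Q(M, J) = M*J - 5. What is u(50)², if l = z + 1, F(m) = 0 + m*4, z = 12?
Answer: 4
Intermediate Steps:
Q(M, J) = -5 + J*M (Q(M, J) = J*M - 5 = -5 + J*M)
F(m) = 4*m (F(m) = 0 + 4*m = 4*m)
l = 13 (l = 12 + 1 = 13)
u(v) = -2 (u(v) = 5 - (4*(-5 - 5*(-2)) - 1*13) = 5 - (4*(-5 + 10) - 13) = 5 - (4*5 - 13) = 5 - (20 - 13) = 5 - 1*7 = 5 - 7 = -2)
u(50)² = (-2)² = 4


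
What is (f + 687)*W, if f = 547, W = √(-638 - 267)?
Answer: 1234*I*√905 ≈ 37123.0*I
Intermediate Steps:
W = I*√905 (W = √(-905) = I*√905 ≈ 30.083*I)
(f + 687)*W = (547 + 687)*(I*√905) = 1234*(I*√905) = 1234*I*√905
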